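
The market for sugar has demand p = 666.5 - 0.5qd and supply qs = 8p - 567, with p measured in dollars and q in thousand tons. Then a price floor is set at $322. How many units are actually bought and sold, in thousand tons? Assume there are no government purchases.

689

Rearranging demand gives qd = 1333 - 2p. Without the control the market clears where 1333 - 2p = 8p - 567, i.e. p* = 190 and q* = 953.
The floor of 322 is above the equilibrium price 190, so it binds.
At p = 322: qd = 1333 - 2·322 = 689 and qs = 8·322 - 567 = 2009.
The quantity actually transacted is the short side, demand: 689.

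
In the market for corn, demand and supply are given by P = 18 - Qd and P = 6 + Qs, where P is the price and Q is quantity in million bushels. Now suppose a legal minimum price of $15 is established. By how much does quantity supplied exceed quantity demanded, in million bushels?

Rearranging demand gives Qd = 18 - P; rearranging supply gives Qs = P - 6. Without the control the market clears where 18 - P = P - 6, i.e. P* = 12 and Q* = 6.
Since 15 > 12, the floor is binding.
At P = 15: Qd = 18 - 15 = 3 and Qs = 15 - 6 = 9.
Surplus = Qs - Qd = 9 - 3 = 6.

6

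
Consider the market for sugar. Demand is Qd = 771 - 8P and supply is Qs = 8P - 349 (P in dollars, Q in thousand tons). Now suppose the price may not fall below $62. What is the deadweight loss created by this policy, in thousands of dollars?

0

Without the control the market clears where 771 - 8P = 8P - 349, i.e. P* = 70 and Q* = 211.
The floor of 62 is below the equilibrium price 70, so it is not binding; the market clears at P* = 70, Q* = 211.
Since the control does not bind, no trades are prevented and deadweight loss is zero.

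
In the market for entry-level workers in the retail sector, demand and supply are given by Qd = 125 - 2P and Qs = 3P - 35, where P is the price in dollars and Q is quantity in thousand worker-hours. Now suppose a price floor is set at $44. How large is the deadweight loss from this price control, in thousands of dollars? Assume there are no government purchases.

240

Equilibrium: 125 - 2P = 3P - 35, so 160 = 5P and P* = 32, Q* = 61.
Since 44 > 32, the floor is binding.
At P = 44: Qd = 125 - 2·44 = 37 and Qs = 3·44 - 35 = 97.
Quantity traded falls to 37. At Q = 37 the demand price is (125 - 37)/2 = 44 and the supply price is (35 + 37)/3 = 24.
Deadweight loss = ½ · (44 - 24) · (61 - 37) = ½ · 20 · 24 = 240.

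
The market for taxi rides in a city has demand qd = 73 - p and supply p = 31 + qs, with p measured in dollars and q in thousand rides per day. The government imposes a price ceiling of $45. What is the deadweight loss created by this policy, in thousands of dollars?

49

Rearranging supply gives qs = p - 31. Without the control the market clears where 73 - p = p - 31, i.e. p* = 52 and q* = 21.
The ceiling of 45 is below the equilibrium price 52, so it binds.
At p = 45: qd = 73 - 45 = 28 and qs = 45 - 31 = 14.
Quantity traded falls to 14. At q = 14 the demand price is 73 - 14 = 59 and the supply price is 31 + 14 = 45.
Deadweight loss = ½ · (59 - 45) · (21 - 14) = ½ · 14 · 7 = 49.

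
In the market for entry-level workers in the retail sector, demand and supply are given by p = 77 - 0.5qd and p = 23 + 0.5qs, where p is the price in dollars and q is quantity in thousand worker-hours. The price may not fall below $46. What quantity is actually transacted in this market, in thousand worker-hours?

Rearranging demand gives qd = 154 - 2p; rearranging supply gives qs = 2p - 46. In a free market, 154 - 2p = 2p - 46 gives the equilibrium p* = 50, q* = 54.
The floor of 46 is below the equilibrium price 50, so it is not binding; the market clears at p* = 50, q* = 54.

54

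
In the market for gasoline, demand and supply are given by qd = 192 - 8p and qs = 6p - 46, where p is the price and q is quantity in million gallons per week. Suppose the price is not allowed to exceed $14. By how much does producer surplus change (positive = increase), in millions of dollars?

Without the control the market clears where 192 - 8p = 6p - 46, i.e. p* = 17 and q* = 56.
The ceiling of 14 is below the equilibrium price 17, so it binds.
At p = 14: qd = 192 - 8·14 = 80 and qs = 6·14 - 46 = 38.
Producer surplus without the control is ½ · (17 - 23/3) · 56 = 784/3.
With the ceiling, producers sell 38 units at 14, so PS = ½ · (14 - 23/3) · 38 = 361/3.
Change in producer surplus = 361/3 - 784/3 = -141.

-141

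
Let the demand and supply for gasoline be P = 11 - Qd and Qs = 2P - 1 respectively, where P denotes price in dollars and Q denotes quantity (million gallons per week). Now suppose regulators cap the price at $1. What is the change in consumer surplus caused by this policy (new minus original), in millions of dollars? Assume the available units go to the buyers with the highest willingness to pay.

-15

Rearranging demand gives Qd = 11 - P. Without the control the market clears where 11 - P = 2P - 1, i.e. P* = 4 and Q* = 7.
Since 1 < 4, the ceiling is binding.
At P = 1: Qd = 11 - 1 = 10 and Qs = 2·1 - 1 = 1.
Consumer surplus without the control is ½ · (11 - 4) · 7 = 24.5.
With the ceiling, 1 units are sold at 1 (assume they go to the highest-value buyers). The demand price at Q = 1 is 10, so CS = ½ · [(11 - 1) + (10 - 1)] · 1 = 9.5.
Change in consumer surplus = 9.5 - 24.5 = -15.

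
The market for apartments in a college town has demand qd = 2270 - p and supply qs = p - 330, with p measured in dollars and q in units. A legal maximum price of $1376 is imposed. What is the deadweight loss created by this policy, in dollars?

Setting quantity demanded equal to quantity supplied, 2270 - p = p - 330, gives p* = 1300 and q* = 970.
Since 1376 is above p* = 1300, the ceiling does not bind and the free-market outcome prevails.
Since the control does not bind, no trades are prevented and deadweight loss is zero.

0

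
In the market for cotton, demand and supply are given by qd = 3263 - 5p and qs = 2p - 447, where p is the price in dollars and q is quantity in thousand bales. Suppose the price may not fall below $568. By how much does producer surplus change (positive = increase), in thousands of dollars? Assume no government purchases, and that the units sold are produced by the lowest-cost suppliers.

7049

Equilibrium: 3263 - 5p = 2p - 447, so 3710 = 7p and p* = 530, q* = 613.
Since 568 > 530, the floor is binding.
At p = 568: qd = 3263 - 5·568 = 423 and qs = 2·568 - 447 = 689.
Producer surplus without the control is ½ · (530 - 223.5) · 613 = 93942.25.
With the floor, 423 units are sold at 568. The supply price at q = 423 is 435, so PS = ½ · [(568 - 223.5) + (568 - 435)] · 423 = 100991.25.
Change in producer surplus = 100991.25 - 93942.25 = 7049.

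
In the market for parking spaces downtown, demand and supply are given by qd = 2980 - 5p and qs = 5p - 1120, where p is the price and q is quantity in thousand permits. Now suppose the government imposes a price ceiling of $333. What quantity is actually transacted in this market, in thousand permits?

In a free market, 2980 - 5p = 5p - 1120 gives the equilibrium p* = 410, q* = 930.
Since 333 < 410, the ceiling is binding.
At p = 333: qd = 2980 - 5·333 = 1315 and qs = 5·333 - 1120 = 545.
The quantity actually transacted is the short side, supply: 545.

545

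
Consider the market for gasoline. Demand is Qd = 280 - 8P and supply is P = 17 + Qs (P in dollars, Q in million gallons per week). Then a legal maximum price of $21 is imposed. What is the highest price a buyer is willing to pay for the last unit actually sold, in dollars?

34.5

Rearranging supply gives Qs = P - 17. Without the control the market clears where 280 - 8P = P - 17, i.e. P* = 33 and Q* = 16.
Since 21 < 33, the ceiling is binding.
At P = 21: Qd = 280 - 8·21 = 112 and Qs = 21 - 17 = 4.
Only 4 units reach the market. On the demand curve, the marginal buyer's willingness to pay at Q = 4 is (280 - 4)/8 = 34.5.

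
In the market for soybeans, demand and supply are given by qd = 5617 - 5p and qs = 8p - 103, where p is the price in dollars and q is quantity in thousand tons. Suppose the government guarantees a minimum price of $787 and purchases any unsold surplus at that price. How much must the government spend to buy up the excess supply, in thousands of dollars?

3550157

In a free market, 5617 - 5p = 8p - 103 gives the equilibrium p* = 440, q* = 3417.
The floor of 787 is above the equilibrium price 440, so it binds.
At p = 787: qd = 5617 - 5·787 = 1682 and qs = 8·787 - 103 = 6193.
Surplus = qs - qd = 4511.
Government expenditure = surplus × support price = 4511 × 787 = 3550157.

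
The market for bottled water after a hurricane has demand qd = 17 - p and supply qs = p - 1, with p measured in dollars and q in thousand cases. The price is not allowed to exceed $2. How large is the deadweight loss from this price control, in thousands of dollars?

In a free market, 17 - p = p - 1 gives the equilibrium p* = 9, q* = 8.
Because the ceiling (2) lies below the market-clearing price, it is binding.
At p = 2: qd = 17 - 2 = 15 and qs = 2 - 1 = 1.
Quantity traded falls to 1. At q = 1 the demand price is 17 - 1 = 16 and the supply price is 1 + 1 = 2.
Deadweight loss = ½ · (16 - 2) · (8 - 1) = ½ · 14 · 7 = 49.

49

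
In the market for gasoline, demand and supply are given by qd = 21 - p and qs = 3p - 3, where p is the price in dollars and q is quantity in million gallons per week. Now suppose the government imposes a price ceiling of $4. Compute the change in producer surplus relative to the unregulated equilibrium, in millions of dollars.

-24

Equilibrium: 21 - p = 3p - 3, so 24 = 4p and p* = 6, q* = 15.
Since 4 < 6, the ceiling is binding.
At p = 4: qd = 21 - 4 = 17 and qs = 3·4 - 3 = 9.
Producer surplus without the control is ½ · (6 - 1) · 15 = 37.5.
With the ceiling, producers sell 9 units at 4, so PS = ½ · (4 - 1) · 9 = 13.5.
Change in producer surplus = 13.5 - 37.5 = -24.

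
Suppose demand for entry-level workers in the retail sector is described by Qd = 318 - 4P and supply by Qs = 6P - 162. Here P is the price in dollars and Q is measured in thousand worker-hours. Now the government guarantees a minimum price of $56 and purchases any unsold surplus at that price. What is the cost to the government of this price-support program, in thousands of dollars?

Without the control the market clears where 318 - 4P = 6P - 162, i.e. P* = 48 and Q* = 126.
The floor of 56 is above the equilibrium price 48, so it binds.
At P = 56: Qd = 318 - 4·56 = 94 and Qs = 6·56 - 162 = 174.
Surplus = Qs - Qd = 80.
Government expenditure = surplus × support price = 80 × 56 = 4480.

4480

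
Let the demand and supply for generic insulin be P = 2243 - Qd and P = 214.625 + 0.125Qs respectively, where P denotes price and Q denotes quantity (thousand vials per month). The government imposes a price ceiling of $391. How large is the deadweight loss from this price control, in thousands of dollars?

Rearranging demand gives Qd = 2243 - P; rearranging supply gives Qs = 8P - 1717. Setting quantity demanded equal to quantity supplied, 2243 - P = 8P - 1717, gives P* = 440 and Q* = 1803.
Since 391 < 440, the ceiling is binding.
At P = 391: Qd = 2243 - 391 = 1852 and Qs = 8·391 - 1717 = 1411.
Quantity traded falls to 1411. At Q = 1411 the demand price is 2243 - 1411 = 832 and the supply price is (1717 + 1411)/8 = 391.
Deadweight loss = ½ · (832 - 391) · (1803 - 1411) = ½ · 441 · 392 = 86436.

86436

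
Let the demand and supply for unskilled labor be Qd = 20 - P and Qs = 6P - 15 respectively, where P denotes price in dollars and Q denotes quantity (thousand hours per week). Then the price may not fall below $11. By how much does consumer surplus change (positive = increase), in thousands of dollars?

-72

Equilibrium: 20 - P = 6P - 15, so 35 = 7P and P* = 5, Q* = 15.
Because the floor (11) lies above the market-clearing price, it is binding.
At P = 11: Qd = 20 - 11 = 9 and Qs = 6·11 - 15 = 51.
Consumer surplus without the control is ½ · (20 - 5) · 15 = 112.5.
With the floor, consumers buy 9 units at 11, so CS = ½ · (20 - 11) · 9 = 40.5.
Change in consumer surplus = 40.5 - 112.5 = -72.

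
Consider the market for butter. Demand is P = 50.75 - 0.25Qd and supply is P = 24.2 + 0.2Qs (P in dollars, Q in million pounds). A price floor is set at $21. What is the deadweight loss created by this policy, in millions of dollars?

Rearranging demand gives Qd = 203 - 4P; rearranging supply gives Qs = 5P - 121. Setting quantity demanded equal to quantity supplied, 203 - 4P = 5P - 121, gives P* = 36 and Q* = 59.
Since 21 is below P* = 36, the floor does not bind and the free-market outcome prevails.
Since the control does not bind, no trades are prevented and deadweight loss is zero.

0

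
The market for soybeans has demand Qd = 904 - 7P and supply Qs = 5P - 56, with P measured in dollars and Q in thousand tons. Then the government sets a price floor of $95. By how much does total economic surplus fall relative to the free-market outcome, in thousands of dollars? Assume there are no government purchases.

Equilibrium: 904 - 7P = 5P - 56, so 960 = 12P and P* = 80, Q* = 344.
Because the floor (95) lies above the market-clearing price, it is binding.
At P = 95: Qd = 904 - 7·95 = 239 and Qs = 5·95 - 56 = 419.
Quantity traded falls to 239. At Q = 239 the demand price is (904 - 239)/7 = 95 and the supply price is (56 + 239)/5 = 59.
Deadweight loss = ½ · (95 - 59) · (344 - 239) = ½ · 36 · 105 = 1890.

1890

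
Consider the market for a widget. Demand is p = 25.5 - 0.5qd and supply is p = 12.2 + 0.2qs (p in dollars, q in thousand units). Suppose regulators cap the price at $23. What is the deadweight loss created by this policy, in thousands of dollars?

0

Rearranging demand gives qd = 51 - 2p; rearranging supply gives qs = 5p - 61. Without the control the market clears where 51 - 2p = 5p - 61, i.e. p* = 16 and q* = 19.
Since 23 is above p* = 16, the ceiling does not bind and the free-market outcome prevails.
Since the control does not bind, no trades are prevented and deadweight loss is zero.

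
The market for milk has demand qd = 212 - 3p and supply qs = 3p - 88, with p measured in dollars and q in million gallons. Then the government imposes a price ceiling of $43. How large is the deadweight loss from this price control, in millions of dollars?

In a free market, 212 - 3p = 3p - 88 gives the equilibrium p* = 50, q* = 62.
Since 43 < 50, the ceiling is binding.
At p = 43: qd = 212 - 3·43 = 83 and qs = 3·43 - 88 = 41.
Quantity traded falls to 41. At q = 41 the demand price is (212 - 41)/3 = 57 and the supply price is (88 + 41)/3 = 43.
Deadweight loss = ½ · (57 - 43) · (62 - 41) = ½ · 14 · 21 = 147.

147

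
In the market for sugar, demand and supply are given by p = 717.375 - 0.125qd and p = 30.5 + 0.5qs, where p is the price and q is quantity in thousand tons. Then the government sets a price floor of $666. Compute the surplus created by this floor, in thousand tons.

Rearranging demand gives qd = 5739 - 8p; rearranging supply gives qs = 2p - 61. In a free market, 5739 - 8p = 2p - 61 gives the equilibrium p* = 580, q* = 1099.
Because the floor (666) lies above the market-clearing price, it is binding.
At p = 666: qd = 5739 - 8·666 = 411 and qs = 2·666 - 61 = 1271.
Surplus = qs - qd = 1271 - 411 = 860.

860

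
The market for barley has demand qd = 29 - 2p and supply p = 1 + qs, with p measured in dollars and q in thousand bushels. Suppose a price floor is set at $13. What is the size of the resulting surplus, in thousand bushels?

Rearranging supply gives qs = p - 1. Without the control the market clears where 29 - 2p = p - 1, i.e. p* = 10 and q* = 9.
The floor of 13 is above the equilibrium price 10, so it binds.
At p = 13: qd = 29 - 2·13 = 3 and qs = 13 - 1 = 12.
Surplus = qs - qd = 12 - 3 = 9.

9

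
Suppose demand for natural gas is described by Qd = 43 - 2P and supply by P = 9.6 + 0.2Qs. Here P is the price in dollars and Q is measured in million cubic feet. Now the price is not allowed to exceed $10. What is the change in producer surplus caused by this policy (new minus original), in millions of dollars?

-28.5

Rearranging supply gives Qs = 5P - 48. In a free market, 43 - 2P = 5P - 48 gives the equilibrium P* = 13, Q* = 17.
Because the ceiling (10) lies below the market-clearing price, it is binding.
At P = 10: Qd = 43 - 2·10 = 23 and Qs = 5·10 - 48 = 2.
Producer surplus without the control is ½ · (13 - 9.6) · 17 = 28.9.
With the ceiling, producers sell 2 units at 10, so PS = ½ · (10 - 9.6) · 2 = 0.4.
Change in producer surplus = 0.4 - 28.9 = -28.5.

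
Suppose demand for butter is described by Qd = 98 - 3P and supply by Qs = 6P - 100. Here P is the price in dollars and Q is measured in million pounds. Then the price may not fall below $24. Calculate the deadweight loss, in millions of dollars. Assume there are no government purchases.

Without the control the market clears where 98 - 3P = 6P - 100, i.e. P* = 22 and Q* = 32.
Since 24 > 22, the floor is binding.
At P = 24: Qd = 98 - 3·24 = 26 and Qs = 6·24 - 100 = 44.
Quantity traded falls to 26. At Q = 26 the demand price is (98 - 26)/3 = 24 and the supply price is (100 + 26)/6 = 21.
Deadweight loss = ½ · (24 - 21) · (32 - 26) = ½ · 3 · 6 = 9.

9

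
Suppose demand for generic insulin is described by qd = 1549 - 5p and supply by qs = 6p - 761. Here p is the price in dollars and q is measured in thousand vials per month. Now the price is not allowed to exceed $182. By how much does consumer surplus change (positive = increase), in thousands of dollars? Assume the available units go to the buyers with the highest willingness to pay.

6445.6

In a free market, 1549 - 5p = 6p - 761 gives the equilibrium p* = 210, q* = 499.
Since 182 < 210, the ceiling is binding.
At p = 182: qd = 1549 - 5·182 = 639 and qs = 6·182 - 761 = 331.
Consumer surplus without the control is ½ · (309.8 - 210) · 499 = 24900.1.
With the ceiling, 331 units are sold at 182 (assume they go to the highest-value buyers). The demand price at q = 331 is 243.6, so CS = ½ · [(309.8 - 182) + (243.6 - 182)] · 331 = 31345.7.
Change in consumer surplus = 31345.7 - 24900.1 = 6445.6.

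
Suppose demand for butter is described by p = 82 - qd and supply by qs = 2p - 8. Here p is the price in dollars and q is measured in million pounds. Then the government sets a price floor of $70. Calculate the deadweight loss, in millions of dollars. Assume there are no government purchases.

Rearranging demand gives qd = 82 - p. In a free market, 82 - p = 2p - 8 gives the equilibrium p* = 30, q* = 52.
Because the floor (70) lies above the market-clearing price, it is binding.
At p = 70: qd = 82 - 70 = 12 and qs = 2·70 - 8 = 132.
Quantity traded falls to 12. At q = 12 the demand price is 82 - 12 = 70 and the supply price is (8 + 12)/2 = 10.
Deadweight loss = ½ · (70 - 10) · (52 - 12) = ½ · 60 · 40 = 1200.

1200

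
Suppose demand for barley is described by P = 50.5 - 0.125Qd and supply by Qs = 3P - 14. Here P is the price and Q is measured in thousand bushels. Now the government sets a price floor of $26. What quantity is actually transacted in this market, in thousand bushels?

Rearranging demand gives Qd = 404 - 8P. Without the control the market clears where 404 - 8P = 3P - 14, i.e. P* = 38 and Q* = 100.
Since 26 is below P* = 38, the floor does not bind and the free-market outcome prevails.

100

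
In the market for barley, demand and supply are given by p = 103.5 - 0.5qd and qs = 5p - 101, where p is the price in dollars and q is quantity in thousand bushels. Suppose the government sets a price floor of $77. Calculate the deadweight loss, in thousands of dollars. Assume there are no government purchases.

Rearranging demand gives qd = 207 - 2p. In a free market, 207 - 2p = 5p - 101 gives the equilibrium p* = 44, q* = 119.
Because the floor (77) lies above the market-clearing price, it is binding.
At p = 77: qd = 207 - 2·77 = 53 and qs = 5·77 - 101 = 284.
Quantity traded falls to 53. At q = 53 the demand price is (207 - 53)/2 = 77 and the supply price is (101 + 53)/5 = 30.8.
Deadweight loss = ½ · (77 - 30.8) · (119 - 53) = ½ · 46.2 · 66 = 1524.6.

1524.6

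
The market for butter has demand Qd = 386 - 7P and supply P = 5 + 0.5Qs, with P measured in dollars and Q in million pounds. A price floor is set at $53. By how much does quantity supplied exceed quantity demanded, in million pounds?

Rearranging supply gives Qs = 2P - 10. Setting quantity demanded equal to quantity supplied, 386 - 7P = 2P - 10, gives P* = 44 and Q* = 78.
Since 53 > 44, the floor is binding.
At P = 53: Qd = 386 - 7·53 = 15 and Qs = 2·53 - 10 = 96.
Surplus = Qs - Qd = 96 - 15 = 81.

81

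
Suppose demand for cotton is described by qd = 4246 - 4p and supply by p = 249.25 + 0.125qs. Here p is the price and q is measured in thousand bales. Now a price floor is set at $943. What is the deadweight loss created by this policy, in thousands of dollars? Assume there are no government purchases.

536787

Rearranging supply gives qs = 8p - 1994. Without the control the market clears where 4246 - 4p = 8p - 1994, i.e. p* = 520 and q* = 2166.
Because the floor (943) lies above the market-clearing price, it is binding.
At p = 943: qd = 4246 - 4·943 = 474 and qs = 8·943 - 1994 = 5550.
Quantity traded falls to 474. At q = 474 the demand price is (4246 - 474)/4 = 943 and the supply price is (1994 + 474)/8 = 308.5.
Deadweight loss = ½ · (943 - 308.5) · (2166 - 474) = ½ · 634.5 · 1692 = 536787.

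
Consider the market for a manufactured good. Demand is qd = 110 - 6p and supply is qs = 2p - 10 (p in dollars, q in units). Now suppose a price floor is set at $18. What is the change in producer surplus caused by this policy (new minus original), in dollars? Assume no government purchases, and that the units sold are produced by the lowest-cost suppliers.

Without the control the market clears where 110 - 6p = 2p - 10, i.e. p* = 15 and q* = 20.
The floor of 18 is above the equilibrium price 15, so it binds.
At p = 18: qd = 110 - 6·18 = 2 and qs = 2·18 - 10 = 26.
Producer surplus without the control is ½ · (15 - 5) · 20 = 100.
With the floor, 2 units are sold at 18. The supply price at q = 2 is 6, so PS = ½ · [(18 - 5) + (18 - 6)] · 2 = 25.
Change in producer surplus = 25 - 100 = -75.

-75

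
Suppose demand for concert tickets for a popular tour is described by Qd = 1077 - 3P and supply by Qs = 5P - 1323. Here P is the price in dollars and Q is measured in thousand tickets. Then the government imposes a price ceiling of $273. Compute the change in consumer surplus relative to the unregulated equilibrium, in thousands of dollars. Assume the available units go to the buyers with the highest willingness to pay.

-1903.5

Without the control the market clears where 1077 - 3P = 5P - 1323, i.e. P* = 300 and Q* = 177.
Since 273 < 300, the ceiling is binding.
At P = 273: Qd = 1077 - 3·273 = 258 and Qs = 5·273 - 1323 = 42.
Consumer surplus without the control is ½ · (359 - 300) · 177 = 5221.5.
With the ceiling, 42 units are sold at 273 (assume they go to the highest-value buyers). The demand price at Q = 42 is 345, so CS = ½ · [(359 - 273) + (345 - 273)] · 42 = 3318.
Change in consumer surplus = 3318 - 5221.5 = -1903.5.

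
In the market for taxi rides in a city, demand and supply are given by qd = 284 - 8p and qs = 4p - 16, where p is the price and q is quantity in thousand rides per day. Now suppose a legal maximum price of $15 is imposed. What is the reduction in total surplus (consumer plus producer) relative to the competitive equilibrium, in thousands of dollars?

Without the control the market clears where 284 - 8p = 4p - 16, i.e. p* = 25 and q* = 84.
The ceiling of 15 is below the equilibrium price 25, so it binds.
At p = 15: qd = 284 - 8·15 = 164 and qs = 4·15 - 16 = 44.
Quantity traded falls to 44. At q = 44 the demand price is (284 - 44)/8 = 30 and the supply price is (16 + 44)/4 = 15.
Deadweight loss = ½ · (30 - 15) · (84 - 44) = ½ · 15 · 40 = 300.

300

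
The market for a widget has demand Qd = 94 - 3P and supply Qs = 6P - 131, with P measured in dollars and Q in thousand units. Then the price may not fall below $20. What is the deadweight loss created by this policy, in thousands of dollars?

0

Without the control the market clears where 94 - 3P = 6P - 131, i.e. P* = 25 and Q* = 19.
Since 20 is below P* = 25, the floor does not bind and the free-market outcome prevails.
Since the control does not bind, no trades are prevented and deadweight loss is zero.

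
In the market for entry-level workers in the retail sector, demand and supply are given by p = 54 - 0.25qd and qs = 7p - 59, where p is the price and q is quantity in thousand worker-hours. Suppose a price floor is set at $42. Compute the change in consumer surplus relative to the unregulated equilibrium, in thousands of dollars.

-1394

Rearranging demand gives qd = 216 - 4p. Setting quantity demanded equal to quantity supplied, 216 - 4p = 7p - 59, gives p* = 25 and q* = 116.
Since 42 > 25, the floor is binding.
At p = 42: qd = 216 - 4·42 = 48 and qs = 7·42 - 59 = 235.
Consumer surplus without the control is ½ · (54 - 25) · 116 = 1682.
With the floor, consumers buy 48 units at 42, so CS = ½ · (54 - 42) · 48 = 288.
Change in consumer surplus = 288 - 1682 = -1394.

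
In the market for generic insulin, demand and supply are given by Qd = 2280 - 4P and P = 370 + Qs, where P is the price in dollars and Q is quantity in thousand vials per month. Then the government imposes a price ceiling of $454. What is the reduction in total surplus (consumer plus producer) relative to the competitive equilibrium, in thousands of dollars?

Rearranging supply gives Qs = P - 370. Without the control the market clears where 2280 - 4P = P - 370, i.e. P* = 530 and Q* = 160.
The ceiling of 454 is below the equilibrium price 530, so it binds.
At P = 454: Qd = 2280 - 4·454 = 464 and Qs = 454 - 370 = 84.
Quantity traded falls to 84. At Q = 84 the demand price is (2280 - 84)/4 = 549 and the supply price is 370 + 84 = 454.
Deadweight loss = ½ · (549 - 454) · (160 - 84) = ½ · 95 · 76 = 3610.

3610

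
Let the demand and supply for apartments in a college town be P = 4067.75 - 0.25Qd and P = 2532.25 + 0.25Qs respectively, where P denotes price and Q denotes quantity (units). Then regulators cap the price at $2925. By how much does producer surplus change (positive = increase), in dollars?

-870375

Rearranging demand gives Qd = 16271 - 4P; rearranging supply gives Qs = 4P - 10129. Setting quantity demanded equal to quantity supplied, 16271 - 4P = 4P - 10129, gives P* = 3300 and Q* = 3071.
Since 2925 < 3300, the ceiling is binding.
At P = 2925: Qd = 16271 - 4·2925 = 4571 and Qs = 4·2925 - 10129 = 1571.
Producer surplus without the control is ½ · (3300 - 2532.25) · 3071 = 1178880.125.
With the ceiling, producers sell 1571 units at 2925, so PS = ½ · (2925 - 2532.25) · 1571 = 308505.125.
Change in producer surplus = 308505.125 - 1178880.125 = -870375.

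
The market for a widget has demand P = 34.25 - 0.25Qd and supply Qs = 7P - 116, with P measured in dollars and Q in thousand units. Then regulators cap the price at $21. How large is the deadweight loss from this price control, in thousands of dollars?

38.5

Rearranging demand gives Qd = 137 - 4P. Equilibrium: 137 - 4P = 7P - 116, so 253 = 11P and P* = 23, Q* = 45.
Because the ceiling (21) lies below the market-clearing price, it is binding.
At P = 21: Qd = 137 - 4·21 = 53 and Qs = 7·21 - 116 = 31.
Quantity traded falls to 31. At Q = 31 the demand price is (137 - 31)/4 = 26.5 and the supply price is (116 + 31)/7 = 21.
Deadweight loss = ½ · (26.5 - 21) · (45 - 31) = ½ · 5.5 · 14 = 38.5.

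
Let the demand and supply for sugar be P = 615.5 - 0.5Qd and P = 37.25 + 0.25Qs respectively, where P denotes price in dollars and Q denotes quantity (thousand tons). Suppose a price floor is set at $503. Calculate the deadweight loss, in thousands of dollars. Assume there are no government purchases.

Rearranging demand gives Qd = 1231 - 2P; rearranging supply gives Qs = 4P - 149. Setting quantity demanded equal to quantity supplied, 1231 - 2P = 4P - 149, gives P* = 230 and Q* = 771.
The floor of 503 is above the equilibrium price 230, so it binds.
At P = 503: Qd = 1231 - 2·503 = 225 and Qs = 4·503 - 149 = 1863.
Quantity traded falls to 225. At Q = 225 the demand price is (1231 - 225)/2 = 503 and the supply price is (149 + 225)/4 = 93.5.
Deadweight loss = ½ · (503 - 93.5) · (771 - 225) = ½ · 409.5 · 546 = 111793.5.

111793.5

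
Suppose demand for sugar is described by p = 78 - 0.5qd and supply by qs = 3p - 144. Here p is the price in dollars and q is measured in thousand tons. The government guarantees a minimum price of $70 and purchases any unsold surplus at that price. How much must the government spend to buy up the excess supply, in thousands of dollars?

3500

Rearranging demand gives qd = 156 - 2p. Without the control the market clears where 156 - 2p = 3p - 144, i.e. p* = 60 and q* = 36.
Because the floor (70) lies above the market-clearing price, it is binding.
At p = 70: qd = 156 - 2·70 = 16 and qs = 3·70 - 144 = 66.
Surplus = qs - qd = 50.
Government expenditure = surplus × support price = 50 × 70 = 3500.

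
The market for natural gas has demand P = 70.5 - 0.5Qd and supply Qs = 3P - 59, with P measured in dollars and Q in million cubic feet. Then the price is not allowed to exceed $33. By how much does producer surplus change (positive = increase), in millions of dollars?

-353.5

Rearranging demand gives Qd = 141 - 2P. Without the control the market clears where 141 - 2P = 3P - 59, i.e. P* = 40 and Q* = 61.
Because the ceiling (33) lies below the market-clearing price, it is binding.
At P = 33: Qd = 141 - 2·33 = 75 and Qs = 3·33 - 59 = 40.
Producer surplus without the control is ½ · (40 - 59/3) · 61 = 3721/6.
With the ceiling, producers sell 40 units at 33, so PS = ½ · (33 - 59/3) · 40 = 800/3.
Change in producer surplus = 800/3 - 3721/6 = -353.5.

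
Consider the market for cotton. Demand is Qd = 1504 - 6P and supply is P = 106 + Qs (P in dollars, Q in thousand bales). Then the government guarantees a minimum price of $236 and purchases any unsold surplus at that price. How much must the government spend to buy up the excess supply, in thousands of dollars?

Rearranging supply gives Qs = P - 106. Setting quantity demanded equal to quantity supplied, 1504 - 6P = P - 106, gives P* = 230 and Q* = 124.
Since 236 > 230, the floor is binding.
At P = 236: Qd = 1504 - 6·236 = 88 and Qs = 236 - 106 = 130.
Surplus = Qs - Qd = 42.
Government expenditure = surplus × support price = 42 × 236 = 9912.

9912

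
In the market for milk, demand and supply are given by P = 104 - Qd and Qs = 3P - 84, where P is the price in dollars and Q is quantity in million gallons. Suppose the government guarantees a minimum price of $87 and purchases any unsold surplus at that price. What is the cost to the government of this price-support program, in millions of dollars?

13920

Rearranging demand gives Qd = 104 - P. In a free market, 104 - P = 3P - 84 gives the equilibrium P* = 47, Q* = 57.
The floor of 87 is above the equilibrium price 47, so it binds.
At P = 87: Qd = 104 - 87 = 17 and Qs = 3·87 - 84 = 177.
Surplus = Qs - Qd = 160.
Government expenditure = surplus × support price = 160 × 87 = 13920.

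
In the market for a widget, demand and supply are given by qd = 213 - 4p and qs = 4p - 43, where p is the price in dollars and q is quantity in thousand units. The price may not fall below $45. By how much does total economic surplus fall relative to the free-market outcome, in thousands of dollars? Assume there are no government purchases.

676

Without the control the market clears where 213 - 4p = 4p - 43, i.e. p* = 32 and q* = 85.
Because the floor (45) lies above the market-clearing price, it is binding.
At p = 45: qd = 213 - 4·45 = 33 and qs = 4·45 - 43 = 137.
Quantity traded falls to 33. At q = 33 the demand price is (213 - 33)/4 = 45 and the supply price is (43 + 33)/4 = 19.
Deadweight loss = ½ · (45 - 19) · (85 - 33) = ½ · 26 · 52 = 676.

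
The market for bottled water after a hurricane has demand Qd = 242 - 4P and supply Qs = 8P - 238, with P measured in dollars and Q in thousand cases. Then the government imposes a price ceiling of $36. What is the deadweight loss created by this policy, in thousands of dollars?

Equilibrium: 242 - 4P = 8P - 238, so 480 = 12P and P* = 40, Q* = 82.
The ceiling of 36 is below the equilibrium price 40, so it binds.
At P = 36: Qd = 242 - 4·36 = 98 and Qs = 8·36 - 238 = 50.
Quantity traded falls to 50. At Q = 50 the demand price is (242 - 50)/4 = 48 and the supply price is (238 + 50)/8 = 36.
Deadweight loss = ½ · (48 - 36) · (82 - 50) = ½ · 12 · 32 = 192.

192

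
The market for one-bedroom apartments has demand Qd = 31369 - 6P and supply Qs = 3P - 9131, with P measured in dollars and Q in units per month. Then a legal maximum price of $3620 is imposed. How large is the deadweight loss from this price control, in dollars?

1742400

Without the control the market clears where 31369 - 6P = 3P - 9131, i.e. P* = 4500 and Q* = 4369.
Because the ceiling (3620) lies below the market-clearing price, it is binding.
At P = 3620: Qd = 31369 - 6·3620 = 9649 and Qs = 3·3620 - 9131 = 1729.
Quantity traded falls to 1729. At Q = 1729 the demand price is (31369 - 1729)/6 = 4940 and the supply price is (9131 + 1729)/3 = 3620.
Deadweight loss = ½ · (4940 - 3620) · (4369 - 1729) = ½ · 1320 · 2640 = 1742400.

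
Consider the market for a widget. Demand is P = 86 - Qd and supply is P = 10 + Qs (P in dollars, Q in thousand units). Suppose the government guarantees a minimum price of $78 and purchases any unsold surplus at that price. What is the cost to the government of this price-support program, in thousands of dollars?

Rearranging demand gives Qd = 86 - P; rearranging supply gives Qs = P - 10. Setting quantity demanded equal to quantity supplied, 86 - P = P - 10, gives P* = 48 and Q* = 38.
Since 78 > 48, the floor is binding.
At P = 78: Qd = 86 - 78 = 8 and Qs = 78 - 10 = 68.
Surplus = Qs - Qd = 60.
Government expenditure = surplus × support price = 60 × 78 = 4680.

4680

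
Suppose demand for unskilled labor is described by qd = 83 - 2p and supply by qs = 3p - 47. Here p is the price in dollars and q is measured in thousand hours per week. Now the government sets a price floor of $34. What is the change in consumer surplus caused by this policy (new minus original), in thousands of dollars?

Setting quantity demanded equal to quantity supplied, 83 - 2p = 3p - 47, gives p* = 26 and q* = 31.
The floor of 34 is above the equilibrium price 26, so it binds.
At p = 34: qd = 83 - 2·34 = 15 and qs = 3·34 - 47 = 55.
Consumer surplus without the control is ½ · (41.5 - 26) · 31 = 240.25.
With the floor, consumers buy 15 units at 34, so CS = ½ · (41.5 - 34) · 15 = 56.25.
Change in consumer surplus = 56.25 - 240.25 = -184.

-184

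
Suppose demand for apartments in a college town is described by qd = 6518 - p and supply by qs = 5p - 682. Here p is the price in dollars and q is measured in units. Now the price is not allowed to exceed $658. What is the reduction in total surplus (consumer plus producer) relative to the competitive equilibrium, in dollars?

4406460

Without the control the market clears where 6518 - p = 5p - 682, i.e. p* = 1200 and q* = 5318.
Since 658 < 1200, the ceiling is binding.
At p = 658: qd = 6518 - 658 = 5860 and qs = 5·658 - 682 = 2608.
Quantity traded falls to 2608. At q = 2608 the demand price is 6518 - 2608 = 3910 and the supply price is (682 + 2608)/5 = 658.
Deadweight loss = ½ · (3910 - 658) · (5318 - 2608) = ½ · 3252 · 2710 = 4406460.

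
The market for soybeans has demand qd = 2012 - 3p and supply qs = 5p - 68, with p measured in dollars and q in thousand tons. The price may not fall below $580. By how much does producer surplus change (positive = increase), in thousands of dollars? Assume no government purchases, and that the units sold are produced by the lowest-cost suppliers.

In a free market, 2012 - 3p = 5p - 68 gives the equilibrium p* = 260, q* = 1232.
Because the floor (580) lies above the market-clearing price, it is binding.
At p = 580: qd = 2012 - 3·580 = 272 and qs = 5·580 - 68 = 2832.
Producer surplus without the control is ½ · (260 - 13.6) · 1232 = 151782.4.
With the floor, 272 units are sold at 580. The supply price at q = 272 is 68, so PS = ½ · [(580 - 13.6) + (580 - 68)] · 272 = 146662.4.
Change in producer surplus = 146662.4 - 151782.4 = -5120.

-5120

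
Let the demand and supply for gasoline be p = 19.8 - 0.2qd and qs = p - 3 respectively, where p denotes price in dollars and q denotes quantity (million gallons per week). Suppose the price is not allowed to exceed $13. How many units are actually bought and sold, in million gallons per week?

10

Rearranging demand gives qd = 99 - 5p. Setting quantity demanded equal to quantity supplied, 99 - 5p = p - 3, gives p* = 17 and q* = 14.
Because the ceiling (13) lies below the market-clearing price, it is binding.
At p = 13: qd = 99 - 5·13 = 34 and qs = 13 - 3 = 10.
The quantity actually transacted is the short side, supply: 10.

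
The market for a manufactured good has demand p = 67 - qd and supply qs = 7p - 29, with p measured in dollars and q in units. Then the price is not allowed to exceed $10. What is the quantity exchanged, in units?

41

Rearranging demand gives qd = 67 - p. Setting quantity demanded equal to quantity supplied, 67 - p = 7p - 29, gives p* = 12 and q* = 55.
Because the ceiling (10) lies below the market-clearing price, it is binding.
At p = 10: qd = 67 - 10 = 57 and qs = 7·10 - 29 = 41.
The quantity actually transacted is the short side, supply: 41.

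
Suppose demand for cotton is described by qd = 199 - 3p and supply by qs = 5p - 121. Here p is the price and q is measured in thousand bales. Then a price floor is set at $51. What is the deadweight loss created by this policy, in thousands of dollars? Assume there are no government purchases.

290.4

Setting quantity demanded equal to quantity supplied, 199 - 3p = 5p - 121, gives p* = 40 and q* = 79.
Since 51 > 40, the floor is binding.
At p = 51: qd = 199 - 3·51 = 46 and qs = 5·51 - 121 = 134.
Quantity traded falls to 46. At q = 46 the demand price is (199 - 46)/3 = 51 and the supply price is (121 + 46)/5 = 33.4.
Deadweight loss = ½ · (51 - 33.4) · (79 - 46) = ½ · 17.6 · 33 = 290.4.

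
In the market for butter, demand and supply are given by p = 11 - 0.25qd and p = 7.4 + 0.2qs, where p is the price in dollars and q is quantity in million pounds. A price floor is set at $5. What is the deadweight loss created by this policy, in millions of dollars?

Rearranging demand gives qd = 44 - 4p; rearranging supply gives qs = 5p - 37. Equilibrium: 44 - 4p = 5p - 37, so 81 = 9p and p* = 9, q* = 8.
Since 5 is below p* = 9, the floor does not bind and the free-market outcome prevails.
Since the control does not bind, no trades are prevented and deadweight loss is zero.

0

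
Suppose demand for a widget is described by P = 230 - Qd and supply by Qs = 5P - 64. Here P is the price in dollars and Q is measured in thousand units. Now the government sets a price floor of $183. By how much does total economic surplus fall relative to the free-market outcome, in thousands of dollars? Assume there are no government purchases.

10773.6

Rearranging demand gives Qd = 230 - P. In a free market, 230 - P = 5P - 64 gives the equilibrium P* = 49, Q* = 181.
Because the floor (183) lies above the market-clearing price, it is binding.
At P = 183: Qd = 230 - 183 = 47 and Qs = 5·183 - 64 = 851.
Quantity traded falls to 47. At Q = 47 the demand price is 230 - 47 = 183 and the supply price is (64 + 47)/5 = 22.2.
Deadweight loss = ½ · (183 - 22.2) · (181 - 47) = ½ · 160.8 · 134 = 10773.6.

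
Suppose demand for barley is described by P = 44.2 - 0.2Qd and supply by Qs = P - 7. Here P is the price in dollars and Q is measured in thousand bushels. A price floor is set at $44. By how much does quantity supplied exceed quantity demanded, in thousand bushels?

Rearranging demand gives Qd = 221 - 5P. Setting quantity demanded equal to quantity supplied, 221 - 5P = P - 7, gives P* = 38 and Q* = 31.
The floor of 44 is above the equilibrium price 38, so it binds.
At P = 44: Qd = 221 - 5·44 = 1 and Qs = 44 - 7 = 37.
Surplus = Qs - Qd = 37 - 1 = 36.

36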